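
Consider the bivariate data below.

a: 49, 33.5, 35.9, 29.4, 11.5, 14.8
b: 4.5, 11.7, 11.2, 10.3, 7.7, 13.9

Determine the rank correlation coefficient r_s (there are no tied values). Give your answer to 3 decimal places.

-0.257

Rank a: 6, 4, 5, 3, 1, 2
Rank b: 1, 5, 4, 3, 2, 6
d = rank(a) − rank(b): 5, -1, 1, 0, -1, -4; Σd² = 44
ρ = 1 − 6Σd² / [n(n²−1)] = 1 − 6×44 / (6×35) = 1 − 264/210 ≈ -0.257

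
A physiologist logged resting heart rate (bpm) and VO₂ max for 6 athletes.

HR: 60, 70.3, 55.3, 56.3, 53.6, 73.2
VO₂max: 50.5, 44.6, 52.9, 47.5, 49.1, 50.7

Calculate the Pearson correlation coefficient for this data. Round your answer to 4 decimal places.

n = 6, Σx = 368.7, Σy = 295.3, Σx² = 23001.07, Σy² = 14575.37, Σxy = 18108
nΣxy − ΣxΣy = 108648 − 108877.11 = -229.11
nΣx² − (Σx)² = 138006.42 − 135939.69 = 2066.73; nΣy² − (Σy)² = 87452.22 − 87202.09 = 250.13
r = -229.11 / √(2066.73 × 250.13) = -229.11 / 718.9932 ≈ -0.3187

-0.3187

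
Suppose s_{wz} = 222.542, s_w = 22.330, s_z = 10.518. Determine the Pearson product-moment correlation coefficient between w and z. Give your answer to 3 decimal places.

0.948

r = Cov(w,z) / (s_w · s_z) = 222.542 / (22.330 × 10.518)
  = 222.542 / 234.8669 ≈ 0.948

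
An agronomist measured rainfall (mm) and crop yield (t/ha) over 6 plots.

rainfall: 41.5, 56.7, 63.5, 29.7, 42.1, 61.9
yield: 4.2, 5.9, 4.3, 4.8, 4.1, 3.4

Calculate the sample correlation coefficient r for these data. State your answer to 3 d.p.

n = 6, Σx = 295.4, Σy = 26.7, Σx² = 15455.5, Σy² = 122.35, Σxy = 1307.51
nΣxy − ΣxΣy = 7845.06 − 7887.18 = -42.12
nΣx² − (Σx)² = 92733 − 87261.16 = 5471.84; nΣy² − (Σy)² = 734.1 − 712.89 = 21.21
r = -42.12 / √(5471.84 × 21.21) = -42.12 / 340.6725 ≈ -0.124

-0.124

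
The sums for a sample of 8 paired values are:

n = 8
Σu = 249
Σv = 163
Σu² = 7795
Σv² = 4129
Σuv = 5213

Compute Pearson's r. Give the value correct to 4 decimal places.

0.7333

r = (nΣuv − ΣuΣv) / √[(nΣu² − (Σu)²)(nΣv² − (Σv)²)]
Numerator: 8×5213 − 249×163 = 1117
Denominator: √[(62360 − 62001)(33032 − 26569)] = √[359 × 6463] = 1523.2259
r = 1117 / 1523.2259 ≈ 0.7333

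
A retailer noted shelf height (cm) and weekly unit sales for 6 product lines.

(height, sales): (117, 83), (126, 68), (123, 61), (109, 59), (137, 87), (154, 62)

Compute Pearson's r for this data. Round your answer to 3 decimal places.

n = 6, Σx = 766, Σy = 420, Σx² = 99060, Σy² = 30128, Σxy = 53680
nΣxy − ΣxΣy = 322080 − 321720 = 360
nΣx² − (Σx)² = 594360 − 586756 = 7604; nΣy² − (Σy)² = 180768 − 176400 = 4368
r = 360 / √(7604 × 4368) = 360 / 5763.1825 ≈ 0.062

0.062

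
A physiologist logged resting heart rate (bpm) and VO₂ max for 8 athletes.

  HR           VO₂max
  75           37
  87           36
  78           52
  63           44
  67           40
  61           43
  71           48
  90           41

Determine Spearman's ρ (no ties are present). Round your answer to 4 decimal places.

-0.2619

Rank HR: 5, 7, 6, 2, 3, 1, 4, 8
Rank VO₂max: 2, 1, 8, 6, 3, 5, 7, 4
d = rank(HR) − rank(VO₂max): 3, 6, -2, -4, 0, -4, -3, 4; Σd² = 106
ρ = 1 − 6Σd² / [n(n²−1)] = 1 − 6×106 / (8×63) = 1 − 636/504 ≈ -0.2619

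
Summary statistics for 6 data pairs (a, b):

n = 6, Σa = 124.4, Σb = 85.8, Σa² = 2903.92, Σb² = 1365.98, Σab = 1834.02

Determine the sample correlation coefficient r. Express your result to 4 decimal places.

0.2593

r = (nΣab − ΣaΣb) / √[(nΣa² − (Σa)²)(nΣb² − (Σb)²)]
Numerator: 6×1834.02 − 124.4×85.8 = 330.6
Denominator: √[(17423.52 − 15475.36)(8195.88 − 7361.64)] = √[1948.16 × 834.24] = 1274.8463
r = 330.6 / 1274.8463 ≈ 0.2593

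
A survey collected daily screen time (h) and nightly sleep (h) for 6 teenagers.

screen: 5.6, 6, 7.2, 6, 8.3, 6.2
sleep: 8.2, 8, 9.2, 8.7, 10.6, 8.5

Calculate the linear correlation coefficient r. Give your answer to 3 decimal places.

n = 6, Σx = 39.3, Σy = 53.2, Σx² = 262.53, Σy² = 476.18, Σxy = 353.04
nΣxy − ΣxΣy = 2118.24 − 2090.76 = 27.48
nΣx² − (Σx)² = 1575.18 − 1544.49 = 30.69; nΣy² − (Σy)² = 2857.08 − 2830.24 = 26.84
r = 27.48 / √(30.69 × 26.84) = 27.48 / 28.7005 ≈ 0.957

0.957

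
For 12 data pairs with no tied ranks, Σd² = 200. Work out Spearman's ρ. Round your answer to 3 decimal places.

0.301

ρ = 1 − 6Σd² / [n(n²−1)] = 1 − 6×200 / (12×143)
  = 1 − 1200/1716 = 1 − 0.6993 ≈ 0.301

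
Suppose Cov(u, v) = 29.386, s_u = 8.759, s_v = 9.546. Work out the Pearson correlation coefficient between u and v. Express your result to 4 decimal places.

r = Cov(u,v) / (s_u · s_v) = 29.386 / (8.759 × 9.546)
  = 29.386 / 83.6134 ≈ 0.3515

0.3515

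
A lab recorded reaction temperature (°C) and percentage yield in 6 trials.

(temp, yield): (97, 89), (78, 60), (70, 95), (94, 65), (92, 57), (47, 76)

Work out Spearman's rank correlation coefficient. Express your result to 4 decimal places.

Rank temp: 6, 3, 2, 5, 4, 1
Rank yield: 5, 2, 6, 3, 1, 4
d = rank(temp) − rank(yield): 1, 1, -4, 2, 3, -3; Σd² = 40
ρ = 1 − 6Σd² / [n(n²−1)] = 1 − 6×40 / (6×35) = 1 − 240/210 ≈ -0.1429

-0.1429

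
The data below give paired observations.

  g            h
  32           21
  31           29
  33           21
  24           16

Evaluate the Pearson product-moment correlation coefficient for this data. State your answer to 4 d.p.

0.5770

n = 4, Σg = 120, Σh = 87, Σg² = 3650, Σh² = 1979, Σgh = 2648
nΣgh − ΣgΣh = 10592 − 10440 = 152
nΣg² − (Σg)² = 14600 − 14400 = 200; nΣh² − (Σh)² = 7916 − 7569 = 347
r = 152 / √(200 × 347) = 152 / 263.4388 ≈ 0.5770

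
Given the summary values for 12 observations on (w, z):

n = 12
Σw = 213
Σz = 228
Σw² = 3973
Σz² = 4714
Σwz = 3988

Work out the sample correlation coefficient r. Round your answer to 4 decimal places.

r = (nΣwz − ΣwΣz) / √[(nΣw² − (Σw)²)(nΣz² − (Σz)²)]
Numerator: 12×3988 − 213×228 = -708
Denominator: √[(47676 − 45369)(56568 − 51984)] = √[2307 × 4584] = 3251.9668
r = -708 / 3251.9668 ≈ -0.2177

-0.2177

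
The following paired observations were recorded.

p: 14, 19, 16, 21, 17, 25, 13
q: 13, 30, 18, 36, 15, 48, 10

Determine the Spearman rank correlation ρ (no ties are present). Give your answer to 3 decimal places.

Rank p: 2, 5, 3, 6, 4, 7, 1
Rank q: 2, 5, 4, 6, 3, 7, 1
d = rank(p) − rank(q): 0, 0, -1, 0, 1, 0, 0; Σd² = 2
ρ = 1 − 6Σd² / [n(n²−1)] = 1 − 6×2 / (7×48) = 1 − 12/336 ≈ 0.964

0.964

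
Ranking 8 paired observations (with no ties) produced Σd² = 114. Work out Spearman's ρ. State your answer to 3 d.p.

-0.357

ρ = 1 − 6Σd² / [n(n²−1)] = 1 − 6×114 / (8×63)
  = 1 − 684/504 = 1 − 1.3571 ≈ -0.357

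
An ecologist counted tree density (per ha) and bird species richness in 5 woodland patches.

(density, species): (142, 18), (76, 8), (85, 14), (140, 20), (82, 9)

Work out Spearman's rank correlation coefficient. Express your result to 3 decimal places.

Rank density: 5, 1, 3, 4, 2
Rank species: 4, 1, 3, 5, 2
d = rank(density) − rank(species): 1, 0, 0, -1, 0; Σd² = 2
ρ = 1 − 6Σd² / [n(n²−1)] = 1 − 6×2 / (5×24) = 1 − 12/120 ≈ 0.900

0.900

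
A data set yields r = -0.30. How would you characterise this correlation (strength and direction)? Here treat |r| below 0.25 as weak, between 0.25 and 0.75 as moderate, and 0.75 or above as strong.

moderate negative

r = -0.30 < 0 so the relationship is negative.
|r| = 0.30, which falls in the moderate range.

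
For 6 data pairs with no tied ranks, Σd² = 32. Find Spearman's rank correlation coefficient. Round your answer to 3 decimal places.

ρ = 1 − 6Σd² / [n(n²−1)] = 1 − 6×32 / (6×35)
  = 1 − 192/210 = 1 − 0.9143 ≈ 0.086

0.086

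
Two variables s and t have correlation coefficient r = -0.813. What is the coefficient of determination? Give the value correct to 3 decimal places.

0.661

r² = (-0.813)² = 0.661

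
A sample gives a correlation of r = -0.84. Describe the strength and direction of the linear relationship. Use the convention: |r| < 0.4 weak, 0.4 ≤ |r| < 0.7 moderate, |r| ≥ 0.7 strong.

r = -0.84 < 0 so the relationship is negative.
|r| = 0.84, which falls in the strong range.

strong negative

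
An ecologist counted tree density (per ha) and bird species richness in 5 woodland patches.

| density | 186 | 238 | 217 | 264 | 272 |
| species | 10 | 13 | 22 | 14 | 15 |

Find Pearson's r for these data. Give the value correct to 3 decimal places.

0.135

n = 5, Σx = 1177, Σy = 74, Σx² = 282009, Σy² = 1174, Σxy = 17504
nΣxy − ΣxΣy = 87520 − 87098 = 422
nΣx² − (Σx)² = 1410045 − 1385329 = 24716; nΣy² − (Σy)² = 5870 − 5476 = 394
r = 422 / √(24716 × 394) = 422 / 3120.5935 ≈ 0.135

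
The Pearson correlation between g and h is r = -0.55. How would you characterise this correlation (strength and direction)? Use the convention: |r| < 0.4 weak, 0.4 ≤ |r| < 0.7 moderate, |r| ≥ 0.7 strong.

moderate negative

r = -0.55 < 0 so the relationship is negative.
|r| = 0.55, which falls in the moderate range.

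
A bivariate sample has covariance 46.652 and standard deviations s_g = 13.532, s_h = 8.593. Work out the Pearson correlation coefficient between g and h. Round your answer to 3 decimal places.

0.401

r = Cov(g,h) / (s_g · s_h) = 46.652 / (13.532 × 8.593)
  = 46.652 / 116.2805 ≈ 0.401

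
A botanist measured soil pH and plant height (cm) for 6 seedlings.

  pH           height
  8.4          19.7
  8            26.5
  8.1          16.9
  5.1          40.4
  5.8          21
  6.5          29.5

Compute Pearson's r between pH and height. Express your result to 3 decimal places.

n = 6, Σx = 41.9, Σy = 154, Σx² = 302.07, Σy² = 4319.36, Σxy = 1033.96
nΣxy − ΣxΣy = 6203.76 − 6452.6 = -248.84
nΣx² − (Σx)² = 1812.42 − 1755.61 = 56.81; nΣy² − (Σy)² = 25916.16 − 23716 = 2200.16
r = -248.84 / √(56.81 × 2200.16) = -248.84 / 353.5408 ≈ -0.704

-0.704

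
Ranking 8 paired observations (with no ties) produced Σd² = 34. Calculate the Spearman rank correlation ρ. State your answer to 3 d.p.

ρ = 1 − 6Σd² / [n(n²−1)] = 1 − 6×34 / (8×63)
  = 1 − 204/504 = 1 − 0.4048 ≈ 0.595

0.595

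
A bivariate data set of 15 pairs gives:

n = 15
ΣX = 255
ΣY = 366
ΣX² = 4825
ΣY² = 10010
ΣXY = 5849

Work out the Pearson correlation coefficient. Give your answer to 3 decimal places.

r = (nΣXY − ΣXΣY) / √[(nΣX² − (ΣX)²)(nΣY² − (ΣY)²)]
Numerator: 15×5849 − 255×366 = -5595
Denominator: √[(72375 − 65025)(150150 − 133956)] = √[7350 × 16194] = 10909.8992
r = -5595 / 10909.8992 ≈ -0.513

-0.513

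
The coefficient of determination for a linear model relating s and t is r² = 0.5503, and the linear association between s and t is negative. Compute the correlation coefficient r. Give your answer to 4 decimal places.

-0.7418

|r| = √0.5503 = 0.7418
The association is negative, so r = −0.7418.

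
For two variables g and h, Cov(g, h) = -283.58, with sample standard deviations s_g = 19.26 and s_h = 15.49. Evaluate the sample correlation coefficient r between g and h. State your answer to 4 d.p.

r = Cov(g,h) / (s_g · s_h) = -283.58 / (19.26 × 15.49)
  = -283.58 / 298.3374 ≈ -0.9505

-0.9505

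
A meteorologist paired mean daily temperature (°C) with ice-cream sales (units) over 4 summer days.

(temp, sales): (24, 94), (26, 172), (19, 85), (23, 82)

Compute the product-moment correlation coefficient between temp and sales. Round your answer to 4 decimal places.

n = 4, Σx = 92, Σy = 433, Σx² = 2142, Σy² = 52369, Σxy = 10229
nΣxy − ΣxΣy = 40916 − 39836 = 1080
nΣx² − (Σx)² = 8568 − 8464 = 104; nΣy² − (Σy)² = 209476 − 187489 = 21987
r = 1080 / √(104 × 21987) = 1080 / 1512.1667 ≈ 0.7142

0.7142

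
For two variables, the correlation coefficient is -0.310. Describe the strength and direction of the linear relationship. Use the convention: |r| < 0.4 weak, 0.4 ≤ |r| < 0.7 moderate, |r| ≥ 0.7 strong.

weak negative

r = -0.310 < 0 so the relationship is negative.
|r| = 0.310, which falls in the weak range.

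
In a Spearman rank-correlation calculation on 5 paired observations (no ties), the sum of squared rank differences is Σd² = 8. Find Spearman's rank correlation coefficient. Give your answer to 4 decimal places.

ρ = 1 − 6Σd² / [n(n²−1)] = 1 − 6×8 / (5×24)
  = 1 − 48/120 = 1 − 0.40000 ≈ 0.6000

0.6000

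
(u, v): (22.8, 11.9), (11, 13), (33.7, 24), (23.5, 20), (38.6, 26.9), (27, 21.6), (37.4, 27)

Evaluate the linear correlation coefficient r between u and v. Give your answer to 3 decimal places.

0.897

n = 7, Σu = 194, Σv = 144.4, Σu² = 5946.5, Σv² = 3205.78, Σuv = 4324.46
nΣuv − ΣuΣv = 30271.22 − 28013.6 = 2257.62
nΣu² − (Σu)² = 41625.5 − 37636 = 3989.5; nΣv² − (Σv)² = 22440.46 − 20851.36 = 1589.1
r = 2257.62 / √(3989.5 × 1589.1) = 2257.62 / 2517.8790 ≈ 0.897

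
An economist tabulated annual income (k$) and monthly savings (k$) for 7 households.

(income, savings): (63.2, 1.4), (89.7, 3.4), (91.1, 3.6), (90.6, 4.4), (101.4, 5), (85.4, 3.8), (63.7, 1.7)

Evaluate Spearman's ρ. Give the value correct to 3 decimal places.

0.821

Rank income: 1, 4, 6, 5, 7, 3, 2
Rank savings: 1, 3, 4, 6, 7, 5, 2
d = rank(income) − rank(savings): 0, 1, 2, -1, 0, -2, 0; Σd² = 10
ρ = 1 − 6Σd² / [n(n²−1)] = 1 − 6×10 / (7×48) = 1 − 60/336 ≈ 0.821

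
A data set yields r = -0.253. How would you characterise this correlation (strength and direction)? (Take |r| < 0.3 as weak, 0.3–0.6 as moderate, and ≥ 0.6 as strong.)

weak negative

r = -0.253 < 0 so the relationship is negative.
|r| = 0.253, which falls in the weak range.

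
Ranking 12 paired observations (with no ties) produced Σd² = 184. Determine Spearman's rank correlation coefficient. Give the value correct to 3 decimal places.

ρ = 1 − 6Σd² / [n(n²−1)] = 1 − 6×184 / (12×143)
  = 1 − 1104/1716 = 1 − 0.6434 ≈ 0.357

0.357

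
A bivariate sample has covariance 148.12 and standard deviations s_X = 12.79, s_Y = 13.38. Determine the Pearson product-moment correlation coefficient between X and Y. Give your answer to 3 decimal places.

0.866

r = Cov(X,Y) / (s_X · s_Y) = 148.12 / (12.79 × 13.38)
  = 148.12 / 171.1302 ≈ 0.866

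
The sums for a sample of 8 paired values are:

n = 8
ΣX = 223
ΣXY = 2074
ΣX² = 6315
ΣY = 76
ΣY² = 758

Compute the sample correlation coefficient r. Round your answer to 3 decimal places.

r = (nΣXY − ΣXΣY) / √[(nΣX² − (ΣX)²)(nΣY² − (ΣY)²)]
Numerator: 8×2074 − 223×76 = -356
Denominator: √[(50520 − 49729)(6064 − 5776)] = √[791 × 288] = 477.2924
r = -356 / 477.2924 ≈ -0.746

-0.746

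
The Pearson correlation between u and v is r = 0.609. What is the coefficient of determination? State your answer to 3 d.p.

r² = (0.609)² = 0.371

0.371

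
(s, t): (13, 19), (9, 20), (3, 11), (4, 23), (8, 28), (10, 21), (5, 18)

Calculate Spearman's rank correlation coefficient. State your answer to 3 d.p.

Rank s: 7, 5, 1, 2, 4, 6, 3
Rank t: 3, 4, 1, 6, 7, 5, 2
d = rank(s) − rank(t): 4, 1, 0, -4, -3, 1, 1; Σd² = 44
ρ = 1 − 6Σd² / [n(n²−1)] = 1 − 6×44 / (7×48) = 1 − 264/336 ≈ 0.214

0.214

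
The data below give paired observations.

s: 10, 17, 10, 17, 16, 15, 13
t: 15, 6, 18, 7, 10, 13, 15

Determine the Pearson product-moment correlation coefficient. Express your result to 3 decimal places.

n = 7, Σs = 98, Σt = 84, Σs² = 1428, Σt² = 1128, Σst = 1101
nΣst − ΣsΣt = 7707 − 8232 = -525
nΣs² − (Σs)² = 9996 − 9604 = 392; nΣt² − (Σt)² = 7896 − 7056 = 840
r = -525 / √(392 × 840) = -525 / 573.8292 ≈ -0.915

-0.915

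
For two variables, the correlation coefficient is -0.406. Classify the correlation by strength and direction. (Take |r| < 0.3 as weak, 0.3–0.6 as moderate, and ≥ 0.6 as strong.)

r = -0.406 < 0 so the relationship is negative.
|r| = 0.406, which falls in the moderate range.

moderate negative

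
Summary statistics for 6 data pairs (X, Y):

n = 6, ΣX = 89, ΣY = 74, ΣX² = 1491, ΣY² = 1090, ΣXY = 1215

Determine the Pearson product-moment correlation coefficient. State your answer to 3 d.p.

r = (nΣXY − ΣXΣY) / √[(nΣX² − (ΣX)²)(nΣY² − (ΣY)²)]
Numerator: 6×1215 − 89×74 = 704
Denominator: √[(8946 − 7921)(6540 − 5476)] = √[1025 × 1064] = 1044.3180
r = 704 / 1044.3180 ≈ 0.674

0.674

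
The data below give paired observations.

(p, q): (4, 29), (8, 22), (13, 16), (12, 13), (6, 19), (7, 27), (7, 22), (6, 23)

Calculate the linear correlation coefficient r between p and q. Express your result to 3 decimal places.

-0.831

n = 8, Σp = 63, Σq = 171, Σp² = 563, Σq² = 3853, Σpq = 1251
nΣpq − ΣpΣq = 10008 − 10773 = -765
nΣp² − (Σp)² = 4504 − 3969 = 535; nΣq² − (Σq)² = 30824 − 29241 = 1583
r = -765 / √(535 × 1583) = -765 / 920.2744 ≈ -0.831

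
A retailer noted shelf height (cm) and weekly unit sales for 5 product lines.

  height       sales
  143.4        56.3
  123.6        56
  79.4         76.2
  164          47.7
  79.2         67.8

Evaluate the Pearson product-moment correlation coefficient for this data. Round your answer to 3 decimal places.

n = 5, Σx = 589.6, Σy = 304, Σx² = 75313.52, Σy² = 18984.26, Σxy = 34237.86
nΣxy − ΣxΣy = 171189.3 − 179238.4 = -8049.1
nΣx² − (Σx)² = 376567.6 − 347628.16 = 28939.44; nΣy² − (Σy)² = 94921.3 − 92416 = 2505.3
r = -8049.1 / √(28939.44 × 2505.3) = -8049.1 / 8514.8094 ≈ -0.945

-0.945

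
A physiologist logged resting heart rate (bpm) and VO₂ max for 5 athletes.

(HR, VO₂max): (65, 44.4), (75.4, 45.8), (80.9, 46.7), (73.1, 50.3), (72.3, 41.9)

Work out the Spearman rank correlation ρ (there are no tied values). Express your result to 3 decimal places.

0.600

Rank HR: 1, 4, 5, 3, 2
Rank VO₂max: 2, 3, 4, 5, 1
d = rank(HR) − rank(VO₂max): -1, 1, 1, -2, 1; Σd² = 8
ρ = 1 − 6Σd² / [n(n²−1)] = 1 − 6×8 / (5×24) = 1 − 48/120 ≈ 0.600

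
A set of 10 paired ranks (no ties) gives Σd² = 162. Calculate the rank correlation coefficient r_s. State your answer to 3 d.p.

ρ = 1 − 6Σd² / [n(n²−1)] = 1 − 6×162 / (10×99)
  = 1 − 972/990 = 1 − 0.9818 ≈ 0.018

0.018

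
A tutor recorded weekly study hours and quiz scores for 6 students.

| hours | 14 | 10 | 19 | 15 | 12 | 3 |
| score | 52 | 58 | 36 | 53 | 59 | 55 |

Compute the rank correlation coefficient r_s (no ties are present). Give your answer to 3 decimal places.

-0.714

Rank hours: 4, 2, 6, 5, 3, 1
Rank score: 2, 5, 1, 3, 6, 4
d = rank(hours) − rank(score): 2, -3, 5, 2, -3, -3; Σd² = 60
ρ = 1 − 6Σd² / [n(n²−1)] = 1 − 6×60 / (6×35) = 1 − 360/210 ≈ -0.714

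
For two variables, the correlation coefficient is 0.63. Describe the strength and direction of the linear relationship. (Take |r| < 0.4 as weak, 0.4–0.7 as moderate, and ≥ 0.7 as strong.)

moderate positive

r = 0.63 > 0 so the relationship is positive.
|r| = 0.63, which falls in the moderate range.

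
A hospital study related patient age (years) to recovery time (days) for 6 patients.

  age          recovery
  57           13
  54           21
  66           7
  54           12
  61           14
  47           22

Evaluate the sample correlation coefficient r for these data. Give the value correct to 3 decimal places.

-0.834

n = 6, Σx = 339, Σy = 89, Σx² = 19367, Σy² = 1483, Σxy = 4873
nΣxy − ΣxΣy = 29238 − 30171 = -933
nΣx² − (Σx)² = 116202 − 114921 = 1281; nΣy² − (Σy)² = 8898 − 7921 = 977
r = -933 / √(1281 × 977) = -933 / 1118.7211 ≈ -0.834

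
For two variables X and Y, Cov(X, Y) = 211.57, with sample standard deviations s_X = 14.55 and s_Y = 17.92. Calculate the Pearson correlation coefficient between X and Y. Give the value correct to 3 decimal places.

r = Cov(X,Y) / (s_X · s_Y) = 211.57 / (14.55 × 17.92)
  = 211.57 / 260.7360 ≈ 0.811

0.811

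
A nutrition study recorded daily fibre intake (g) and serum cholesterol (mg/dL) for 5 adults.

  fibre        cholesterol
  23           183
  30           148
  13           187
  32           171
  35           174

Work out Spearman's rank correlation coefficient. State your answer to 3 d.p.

Rank fibre: 2, 3, 1, 4, 5
Rank cholesterol: 4, 1, 5, 2, 3
d = rank(fibre) − rank(cholesterol): -2, 2, -4, 2, 2; Σd² = 32
ρ = 1 − 6Σd² / [n(n²−1)] = 1 − 6×32 / (5×24) = 1 − 192/120 ≈ -0.600

-0.600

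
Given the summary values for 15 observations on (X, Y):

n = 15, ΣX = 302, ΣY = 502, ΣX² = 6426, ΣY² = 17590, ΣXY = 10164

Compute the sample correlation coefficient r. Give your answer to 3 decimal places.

r = (nΣXY − ΣXΣY) / √[(nΣX² − (ΣX)²)(nΣY² − (ΣY)²)]
Numerator: 15×10164 − 302×502 = 856
Denominator: √[(96390 − 91204)(263850 − 252004)] = √[5186 × 11846] = 7837.9434
r = 856 / 7837.9434 ≈ 0.109

0.109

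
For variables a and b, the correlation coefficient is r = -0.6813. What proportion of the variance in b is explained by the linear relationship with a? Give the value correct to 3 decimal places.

r² = (-0.6813)² = 0.464

0.464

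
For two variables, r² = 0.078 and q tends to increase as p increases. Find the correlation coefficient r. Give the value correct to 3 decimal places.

0.279

|r| = √0.078 = 0.279
The association is positive, so r = 0.279.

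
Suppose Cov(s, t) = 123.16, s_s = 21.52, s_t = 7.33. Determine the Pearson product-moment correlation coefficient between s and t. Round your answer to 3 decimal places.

r = Cov(s,t) / (s_s · s_t) = 123.16 / (21.52 × 7.33)
  = 123.16 / 157.7416 ≈ 0.781

0.781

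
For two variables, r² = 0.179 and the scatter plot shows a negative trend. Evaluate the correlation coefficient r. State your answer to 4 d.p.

-0.4231

|r| = √0.179 = 0.4231
The association is negative, so r = −0.4231.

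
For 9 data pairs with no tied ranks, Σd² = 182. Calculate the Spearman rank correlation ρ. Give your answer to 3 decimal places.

ρ = 1 − 6Σd² / [n(n²−1)] = 1 − 6×182 / (9×80)
  = 1 − 1092/720 = 1 − 1.5167 ≈ -0.517

-0.517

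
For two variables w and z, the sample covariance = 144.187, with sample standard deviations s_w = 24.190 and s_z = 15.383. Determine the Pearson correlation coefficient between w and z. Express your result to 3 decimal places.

r = Cov(w,z) / (s_w · s_z) = 144.187 / (24.190 × 15.383)
  = 144.187 / 372.1148 ≈ 0.387

0.387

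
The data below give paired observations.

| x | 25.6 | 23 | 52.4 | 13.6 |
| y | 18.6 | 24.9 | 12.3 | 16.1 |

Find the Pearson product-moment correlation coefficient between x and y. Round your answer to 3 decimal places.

n = 4, Σx = 114.6, Σy = 71.9, Σx² = 4115.08, Σy² = 1376.47, Σxy = 1912.34
nΣxy − ΣxΣy = 7649.36 − 8239.74 = -590.38
nΣx² − (Σx)² = 16460.32 − 13133.16 = 3327.16; nΣy² − (Σy)² = 5505.88 − 5169.61 = 336.27
r = -590.38 / √(3327.16 × 336.27) = -590.38 / 1057.7448 ≈ -0.558

-0.558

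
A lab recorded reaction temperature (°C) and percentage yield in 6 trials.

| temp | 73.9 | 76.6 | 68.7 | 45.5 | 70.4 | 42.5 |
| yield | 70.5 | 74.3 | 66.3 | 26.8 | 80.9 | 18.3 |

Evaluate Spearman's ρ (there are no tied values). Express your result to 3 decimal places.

0.829

Rank temp: 5, 6, 3, 2, 4, 1
Rank yield: 4, 5, 3, 2, 6, 1
d = rank(temp) − rank(yield): 1, 1, 0, 0, -2, 0; Σd² = 6
ρ = 1 − 6Σd² / [n(n²−1)] = 1 − 6×6 / (6×35) = 1 − 36/210 ≈ 0.829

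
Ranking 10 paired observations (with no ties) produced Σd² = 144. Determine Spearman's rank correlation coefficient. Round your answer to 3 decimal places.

0.127

ρ = 1 − 6Σd² / [n(n²−1)] = 1 − 6×144 / (10×99)
  = 1 − 864/990 = 1 − 0.8727 ≈ 0.127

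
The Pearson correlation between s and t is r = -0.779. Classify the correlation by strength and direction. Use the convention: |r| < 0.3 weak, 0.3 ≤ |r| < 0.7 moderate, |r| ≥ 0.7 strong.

strong negative

r = -0.779 < 0 so the relationship is negative.
|r| = 0.779, which falls in the strong range.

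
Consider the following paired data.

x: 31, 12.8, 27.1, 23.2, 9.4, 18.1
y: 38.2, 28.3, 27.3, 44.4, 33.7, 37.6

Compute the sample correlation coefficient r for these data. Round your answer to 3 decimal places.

0.250

n = 6, Σx = 121.6, Σy = 209.5, Σx² = 2813.46, Σy² = 7526.23, Σxy = 4313.69
nΣxy − ΣxΣy = 25882.14 − 25475.2 = 406.94
nΣx² − (Σx)² = 16880.76 − 14786.56 = 2094.2; nΣy² − (Σy)² = 45157.38 − 43890.25 = 1267.13
r = 406.94 / √(2094.2 × 1267.13) = 406.94 / 1628.9947 ≈ 0.250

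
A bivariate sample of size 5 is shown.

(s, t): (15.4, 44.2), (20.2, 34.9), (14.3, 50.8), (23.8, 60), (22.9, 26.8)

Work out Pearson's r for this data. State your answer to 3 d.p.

n = 5, Σs = 96.6, Σt = 216.7, Σs² = 1940.54, Σt² = 10070.53, Σst = 4153.82
nΣst − ΣsΣt = 20769.1 − 20933.22 = -164.12
nΣs² − (Σs)² = 9702.7 − 9331.56 = 371.14; nΣt² − (Σt)² = 50352.65 − 46958.89 = 3393.76
r = -164.12 / √(371.14 × 3393.76) = -164.12 / 1122.3012 ≈ -0.146

-0.146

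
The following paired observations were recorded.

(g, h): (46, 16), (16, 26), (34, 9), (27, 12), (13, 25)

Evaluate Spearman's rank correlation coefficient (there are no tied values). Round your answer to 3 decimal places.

-0.600

Rank g: 5, 2, 4, 3, 1
Rank h: 3, 5, 1, 2, 4
d = rank(g) − rank(h): 2, -3, 3, 1, -3; Σd² = 32
ρ = 1 − 6Σd² / [n(n²−1)] = 1 − 6×32 / (5×24) = 1 − 192/120 ≈ -0.600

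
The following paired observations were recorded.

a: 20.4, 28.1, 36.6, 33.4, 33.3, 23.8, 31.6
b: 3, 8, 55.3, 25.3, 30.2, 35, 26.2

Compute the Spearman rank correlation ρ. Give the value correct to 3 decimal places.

Rank a: 1, 3, 7, 6, 5, 2, 4
Rank b: 1, 2, 7, 3, 5, 6, 4
d = rank(a) − rank(b): 0, 1, 0, 3, 0, -4, 0; Σd² = 26
ρ = 1 − 6Σd² / [n(n²−1)] = 1 − 6×26 / (7×48) = 1 − 156/336 ≈ 0.536

0.536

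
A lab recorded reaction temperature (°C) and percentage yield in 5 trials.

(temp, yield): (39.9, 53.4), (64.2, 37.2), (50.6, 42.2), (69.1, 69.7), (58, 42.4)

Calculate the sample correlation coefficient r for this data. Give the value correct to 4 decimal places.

0.2121

n = 5, Σx = 281.8, Σy = 244.9, Σx² = 16412.82, Σy² = 12672.09, Σxy = 13929.69
nΣxy − ΣxΣy = 69648.45 − 69012.82 = 635.63
nΣx² − (Σx)² = 82064.1 − 79411.24 = 2652.86; nΣy² − (Σy)² = 63360.45 − 59976.01 = 3384.44
r = 635.63 / √(2652.86 × 3384.44) = 635.63 / 2996.4054 ≈ 0.2121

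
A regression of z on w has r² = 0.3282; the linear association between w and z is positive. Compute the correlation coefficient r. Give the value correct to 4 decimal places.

0.5729

|r| = √0.3282 = 0.5729
The association is positive, so r = 0.5729.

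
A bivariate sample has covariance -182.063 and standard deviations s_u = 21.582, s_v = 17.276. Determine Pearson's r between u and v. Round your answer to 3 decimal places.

-0.488

r = Cov(u,v) / (s_u · s_v) = -182.063 / (21.582 × 17.276)
  = -182.063 / 372.8506 ≈ -0.488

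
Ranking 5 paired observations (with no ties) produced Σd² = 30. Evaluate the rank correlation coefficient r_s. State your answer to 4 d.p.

-0.5000

ρ = 1 − 6Σd² / [n(n²−1)] = 1 − 6×30 / (5×24)
  = 1 − 180/120 = 1 − 1.50000 ≈ -0.5000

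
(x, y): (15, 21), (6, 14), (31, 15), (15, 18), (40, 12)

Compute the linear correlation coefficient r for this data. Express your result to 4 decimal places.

-0.5037

n = 5, Σx = 107, Σy = 80, Σx² = 3047, Σy² = 1330, Σxy = 1614
nΣxy − ΣxΣy = 8070 − 8560 = -490
nΣx² − (Σx)² = 15235 − 11449 = 3786; nΣy² − (Σy)² = 6650 − 6400 = 250
r = -490 / √(3786 × 250) = -490 / 972.8823 ≈ -0.5037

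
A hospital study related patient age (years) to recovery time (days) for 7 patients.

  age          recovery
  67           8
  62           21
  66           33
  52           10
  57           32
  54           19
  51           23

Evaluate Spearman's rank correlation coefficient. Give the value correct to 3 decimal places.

Rank age: 7, 5, 6, 2, 4, 3, 1
Rank recovery: 1, 4, 7, 2, 6, 3, 5
d = rank(age) − rank(recovery): 6, 1, -1, 0, -2, 0, -4; Σd² = 58
ρ = 1 − 6Σd² / [n(n²−1)] = 1 − 6×58 / (7×48) = 1 − 348/336 ≈ -0.036

-0.036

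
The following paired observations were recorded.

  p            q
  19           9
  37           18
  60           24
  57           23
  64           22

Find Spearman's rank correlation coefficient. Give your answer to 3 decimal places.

Rank p: 1, 2, 4, 3, 5
Rank q: 1, 2, 5, 4, 3
d = rank(p) − rank(q): 0, 0, -1, -1, 2; Σd² = 6
ρ = 1 − 6Σd² / [n(n²−1)] = 1 − 6×6 / (5×24) = 1 − 36/120 ≈ 0.700

0.700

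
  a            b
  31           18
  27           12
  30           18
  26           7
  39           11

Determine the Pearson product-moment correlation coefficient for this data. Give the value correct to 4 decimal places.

0.1371

n = 5, Σa = 153, Σb = 66, Σa² = 4787, Σb² = 962, Σab = 2033
nΣab − ΣaΣb = 10165 − 10098 = 67
nΣa² − (Σa)² = 23935 − 23409 = 526; nΣb² − (Σb)² = 4810 − 4356 = 454
r = 67 / √(526 × 454) = 67 / 488.6758 ≈ 0.1371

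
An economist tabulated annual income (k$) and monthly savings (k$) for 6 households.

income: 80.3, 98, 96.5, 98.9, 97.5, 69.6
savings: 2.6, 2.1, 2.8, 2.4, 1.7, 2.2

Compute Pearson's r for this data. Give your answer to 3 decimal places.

n = 6, Σx = 540.8, Σy = 13.8, Σx² = 49495.96, Σy² = 32.5, Σxy = 1241.01
nΣxy − ΣxΣy = 7446.06 − 7463.04 = -16.98
nΣx² − (Σx)² = 296975.76 − 292464.64 = 4511.12; nΣy² − (Σy)² = 195 − 190.44 = 4.56
r = -16.98 / √(4511.12 × 4.56) = -16.98 / 143.4249 ≈ -0.118

-0.118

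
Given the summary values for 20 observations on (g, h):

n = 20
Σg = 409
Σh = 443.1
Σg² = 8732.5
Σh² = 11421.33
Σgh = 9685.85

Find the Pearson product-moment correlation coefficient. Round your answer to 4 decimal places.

0.8122

r = (nΣgh − ΣgΣh) / √[(nΣg² − (Σg)²)(nΣh² − (Σh)²)]
Numerator: 20×9685.85 − 409×443.1 = 12489.1
Denominator: √[(174650 − 167281)(228426.6 − 196337.61)] = √[7369 × 32088.99] = 15377.3784
r = 12489.1 / 15377.3784 ≈ 0.8122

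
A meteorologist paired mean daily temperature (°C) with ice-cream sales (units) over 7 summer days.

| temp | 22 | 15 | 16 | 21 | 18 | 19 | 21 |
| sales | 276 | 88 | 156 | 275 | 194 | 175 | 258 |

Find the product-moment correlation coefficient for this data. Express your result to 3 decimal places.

n = 7, Σx = 132, Σy = 1422, Σx² = 2532, Σy² = 318706, Σxy = 27898
nΣxy − ΣxΣy = 195286 − 187704 = 7582
nΣx² − (Σx)² = 17724 − 17424 = 300; nΣy² − (Σy)² = 2230942 − 2022084 = 208858
r = 7582 / √(300 × 208858) = 7582 / 7915.6427 ≈ 0.958

0.958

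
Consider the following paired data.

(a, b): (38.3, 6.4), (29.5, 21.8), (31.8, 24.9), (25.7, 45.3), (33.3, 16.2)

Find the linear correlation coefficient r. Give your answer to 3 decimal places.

-0.939

n = 5, Σa = 158.6, Σb = 114.6, Σa² = 5117.76, Σb² = 3450.74, Σab = 3383.71
nΣab − ΣaΣb = 16918.55 − 18175.56 = -1257.01
nΣa² − (Σa)² = 25588.8 − 25153.96 = 434.84; nΣb² − (Σb)² = 17253.7 − 13133.16 = 4120.54
r = -1257.01 / √(434.84 × 4120.54) = -1257.01 / 1338.5722 ≈ -0.939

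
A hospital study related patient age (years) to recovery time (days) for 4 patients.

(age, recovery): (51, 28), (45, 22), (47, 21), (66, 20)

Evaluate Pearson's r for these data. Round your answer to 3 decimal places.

-0.290

n = 4, Σx = 209, Σy = 91, Σx² = 11191, Σy² = 2109, Σxy = 4725
nΣxy − ΣxΣy = 18900 − 19019 = -119
nΣx² − (Σx)² = 44764 − 43681 = 1083; nΣy² − (Σy)² = 8436 − 8281 = 155
r = -119 / √(1083 × 155) = -119 / 409.7133 ≈ -0.290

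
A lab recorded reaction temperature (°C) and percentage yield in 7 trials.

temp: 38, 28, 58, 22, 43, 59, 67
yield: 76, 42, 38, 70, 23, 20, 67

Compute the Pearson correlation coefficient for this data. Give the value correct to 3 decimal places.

n = 7, Σx = 315, Σy = 336, Σx² = 15895, Σy² = 19302, Σxy = 14466
nΣxy − ΣxΣy = 101262 − 105840 = -4578
nΣx² − (Σx)² = 111265 − 99225 = 12040; nΣy² − (Σy)² = 135114 − 112896 = 22218
r = -4578 / √(12040 × 22218) = -4578 / 16355.5715 ≈ -0.280

-0.280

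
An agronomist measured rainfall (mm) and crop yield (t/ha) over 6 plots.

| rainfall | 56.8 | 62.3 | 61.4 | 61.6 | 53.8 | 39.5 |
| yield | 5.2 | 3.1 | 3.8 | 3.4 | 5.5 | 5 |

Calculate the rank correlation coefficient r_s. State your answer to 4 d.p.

Rank rainfall: 3, 6, 4, 5, 2, 1
Rank yield: 5, 1, 3, 2, 6, 4
d = rank(rainfall) − rank(yield): -2, 5, 1, 3, -4, -3; Σd² = 64
ρ = 1 − 6Σd² / [n(n²−1)] = 1 − 6×64 / (6×35) = 1 − 384/210 ≈ -0.8286

-0.8286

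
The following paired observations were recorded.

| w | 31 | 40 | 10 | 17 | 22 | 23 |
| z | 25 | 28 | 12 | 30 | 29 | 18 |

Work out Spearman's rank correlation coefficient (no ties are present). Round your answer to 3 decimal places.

0.086

Rank w: 5, 6, 1, 2, 3, 4
Rank z: 3, 4, 1, 6, 5, 2
d = rank(w) − rank(z): 2, 2, 0, -4, -2, 2; Σd² = 32
ρ = 1 − 6Σd² / [n(n²−1)] = 1 − 6×32 / (6×35) = 1 − 192/210 ≈ 0.086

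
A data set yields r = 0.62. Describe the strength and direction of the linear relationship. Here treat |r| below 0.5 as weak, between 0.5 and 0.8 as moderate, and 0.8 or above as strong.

moderate positive

r = 0.62 > 0 so the relationship is positive.
|r| = 0.62, which falls in the moderate range.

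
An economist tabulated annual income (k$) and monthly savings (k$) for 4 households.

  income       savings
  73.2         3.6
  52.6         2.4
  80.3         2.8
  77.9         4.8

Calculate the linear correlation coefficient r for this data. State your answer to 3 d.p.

n = 4, Σx = 284, Σy = 13.6, Σx² = 20641.5, Σy² = 49.6, Σxy = 988.52
nΣxy − ΣxΣy = 3954.08 − 3862.4 = 91.68
nΣx² − (Σx)² = 82566 − 80656 = 1910; nΣy² − (Σy)² = 198.4 − 184.96 = 13.44
r = 91.68 / √(1910 × 13.44) = 91.68 / 160.2198 ≈ 0.572

0.572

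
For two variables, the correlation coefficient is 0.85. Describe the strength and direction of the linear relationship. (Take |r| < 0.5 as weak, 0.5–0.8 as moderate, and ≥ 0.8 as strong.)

strong positive

r = 0.85 > 0 so the relationship is positive.
|r| = 0.85, which falls in the strong range.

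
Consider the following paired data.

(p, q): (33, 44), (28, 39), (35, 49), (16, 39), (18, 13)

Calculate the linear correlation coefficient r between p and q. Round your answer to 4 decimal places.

0.6921

n = 5, Σp = 130, Σq = 184, Σp² = 3678, Σq² = 7548, Σpq = 5117
nΣpq − ΣpΣq = 25585 − 23920 = 1665
nΣp² − (Σp)² = 18390 − 16900 = 1490; nΣq² − (Σq)² = 37740 − 33856 = 3884
r = 1665 / √(1490 × 3884) = 1665 / 2405.6517 ≈ 0.6921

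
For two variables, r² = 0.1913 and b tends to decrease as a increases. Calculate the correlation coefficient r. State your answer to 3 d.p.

-0.437

|r| = √0.1913 = 0.437
The association is negative, so r = −0.437.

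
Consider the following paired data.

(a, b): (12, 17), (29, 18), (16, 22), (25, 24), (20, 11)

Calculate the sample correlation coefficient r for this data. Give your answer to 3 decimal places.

0.155

n = 5, Σa = 102, Σb = 92, Σa² = 2266, Σb² = 1794, Σab = 1898
nΣab − ΣaΣb = 9490 − 9384 = 106
nΣa² − (Σa)² = 11330 − 10404 = 926; nΣb² − (Σb)² = 8970 − 8464 = 506
r = 106 / √(926 × 506) = 106 / 684.5115 ≈ 0.155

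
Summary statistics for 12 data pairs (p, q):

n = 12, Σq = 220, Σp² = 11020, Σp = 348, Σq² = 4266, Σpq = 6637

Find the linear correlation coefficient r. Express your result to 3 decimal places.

0.553

r = (nΣpq − ΣpΣq) / √[(nΣp² − (Σp)²)(nΣq² − (Σq)²)]
Numerator: 12×6637 − 348×220 = 3084
Denominator: √[(132240 − 121104)(51192 − 48400)] = √[11136 × 2792] = 5575.9943
r = 3084 / 5575.9943 ≈ 0.553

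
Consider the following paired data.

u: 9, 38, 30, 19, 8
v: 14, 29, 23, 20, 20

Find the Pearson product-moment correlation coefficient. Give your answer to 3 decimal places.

n = 5, Σu = 104, Σv = 106, Σu² = 2850, Σv² = 2366, Σuv = 2458
nΣuv − ΣuΣv = 12290 − 11024 = 1266
nΣu² − (Σu)² = 14250 − 10816 = 3434; nΣv² − (Σv)² = 11830 − 11236 = 594
r = 1266 / √(3434 × 594) = 1266 / 1428.2143 ≈ 0.886

0.886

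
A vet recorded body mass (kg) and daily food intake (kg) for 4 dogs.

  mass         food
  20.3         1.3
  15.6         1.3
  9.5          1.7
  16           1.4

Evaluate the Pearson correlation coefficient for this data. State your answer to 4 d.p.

-0.9017

n = 4, Σx = 61.4, Σy = 5.7, Σx² = 1001.7, Σy² = 8.23, Σxy = 85.22
nΣxy − ΣxΣy = 340.88 − 349.98 = -9.1
nΣx² − (Σx)² = 4006.8 − 3769.96 = 236.84; nΣy² − (Σy)² = 32.92 − 32.49 = 0.43
r = -9.1 / √(236.84 × 0.43) = -9.1 / 10.0916 ≈ -0.9017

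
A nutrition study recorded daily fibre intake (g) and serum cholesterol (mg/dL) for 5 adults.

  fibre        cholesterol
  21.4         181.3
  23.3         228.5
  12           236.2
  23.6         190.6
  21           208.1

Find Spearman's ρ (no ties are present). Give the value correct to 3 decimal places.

-0.500

Rank fibre: 3, 4, 1, 5, 2
Rank cholesterol: 1, 4, 5, 2, 3
d = rank(fibre) − rank(cholesterol): 2, 0, -4, 3, -1; Σd² = 30
ρ = 1 − 6Σd² / [n(n²−1)] = 1 − 6×30 / (5×24) = 1 − 180/120 ≈ -0.500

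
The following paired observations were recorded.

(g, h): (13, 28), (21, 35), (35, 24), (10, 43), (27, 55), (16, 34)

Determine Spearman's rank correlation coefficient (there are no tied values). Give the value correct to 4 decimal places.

Rank g: 2, 4, 6, 1, 5, 3
Rank h: 2, 4, 1, 5, 6, 3
d = rank(g) − rank(h): 0, 0, 5, -4, -1, 0; Σd² = 42
ρ = 1 − 6Σd² / [n(n²−1)] = 1 − 6×42 / (6×35) = 1 − 252/210 ≈ -0.2000

-0.2000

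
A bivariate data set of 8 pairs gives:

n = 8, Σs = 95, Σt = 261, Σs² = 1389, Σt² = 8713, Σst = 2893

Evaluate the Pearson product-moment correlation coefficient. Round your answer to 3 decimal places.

-0.908

r = (nΣst − ΣsΣt) / √[(nΣs² − (Σs)²)(nΣt² − (Σt)²)]
Numerator: 8×2893 − 95×261 = -1651
Denominator: √[(11112 − 9025)(69704 − 68121)] = √[2087 × 1583] = 1817.6141
r = -1651 / 1817.6141 ≈ -0.908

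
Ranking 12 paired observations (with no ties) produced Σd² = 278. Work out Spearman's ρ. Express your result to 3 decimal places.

0.028

ρ = 1 − 6Σd² / [n(n²−1)] = 1 − 6×278 / (12×143)
  = 1 − 1668/1716 = 1 − 0.9720 ≈ 0.028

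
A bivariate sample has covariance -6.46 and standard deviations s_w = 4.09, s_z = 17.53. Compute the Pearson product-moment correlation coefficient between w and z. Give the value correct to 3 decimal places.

-0.090

r = Cov(w,z) / (s_w · s_z) = -6.46 / (4.09 × 17.53)
  = -6.46 / 71.6977 ≈ -0.090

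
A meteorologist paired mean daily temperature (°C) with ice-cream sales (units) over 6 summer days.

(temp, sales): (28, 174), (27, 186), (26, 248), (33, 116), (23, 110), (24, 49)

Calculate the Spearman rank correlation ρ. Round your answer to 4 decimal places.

0.3714

Rank temp: 5, 4, 3, 6, 1, 2
Rank sales: 4, 5, 6, 3, 2, 1
d = rank(temp) − rank(sales): 1, -1, -3, 3, -1, 1; Σd² = 22
ρ = 1 − 6Σd² / [n(n²−1)] = 1 − 6×22 / (6×35) = 1 − 132/210 ≈ 0.3714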